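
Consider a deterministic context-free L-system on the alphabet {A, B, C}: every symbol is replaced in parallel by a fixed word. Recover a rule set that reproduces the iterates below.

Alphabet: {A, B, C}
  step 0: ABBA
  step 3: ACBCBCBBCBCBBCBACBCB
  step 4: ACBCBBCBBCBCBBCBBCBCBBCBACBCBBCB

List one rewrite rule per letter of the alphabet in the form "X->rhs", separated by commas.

  step 3 ⇒ step 4: ACBCBCBBCBCBBCBACBCB ⇒ AC·B·CB·B·CB·B·CB·CB·B·CB·B·CB·CB·B·CB·AC·B·CB·B·CB
    A ↦ AC
    B ↦ CB
    C ↦ B

A->AC, B->CB, C->B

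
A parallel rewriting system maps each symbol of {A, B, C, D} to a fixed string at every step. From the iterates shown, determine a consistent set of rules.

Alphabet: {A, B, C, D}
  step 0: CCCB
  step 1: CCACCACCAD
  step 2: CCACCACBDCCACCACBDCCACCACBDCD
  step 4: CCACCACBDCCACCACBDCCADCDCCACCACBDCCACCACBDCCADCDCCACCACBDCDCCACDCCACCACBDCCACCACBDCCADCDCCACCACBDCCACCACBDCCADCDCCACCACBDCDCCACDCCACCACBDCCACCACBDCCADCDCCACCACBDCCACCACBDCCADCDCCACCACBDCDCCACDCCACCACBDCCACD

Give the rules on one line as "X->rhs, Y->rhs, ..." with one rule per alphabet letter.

A->CBD, B->D, C->CCA, D->CD

  step 1 ⇒ step 2: CCACCACCAD ⇒ CCA·CCA·CBD·CCA·CCA·CBD·CCA·CCA·CBD·CD
    A ↦ CBD
    C ↦ CCA
    D ↦ CD
  step 0 ⇒ step 1: CCCB ⇒ CCA·CCA·CCA·D
    B ↦ D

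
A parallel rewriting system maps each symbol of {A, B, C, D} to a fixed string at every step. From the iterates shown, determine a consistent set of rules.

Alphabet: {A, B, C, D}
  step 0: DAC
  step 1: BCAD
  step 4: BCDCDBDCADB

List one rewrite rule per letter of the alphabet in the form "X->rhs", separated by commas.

A->CA, B->CD, C->D, D->B

  step 0 ⇒ step 1: DAC ⇒ B·CA·D
    A ↦ CA
    C ↦ D
    D ↦ B
    B ↦ CD  (constrained at step 1)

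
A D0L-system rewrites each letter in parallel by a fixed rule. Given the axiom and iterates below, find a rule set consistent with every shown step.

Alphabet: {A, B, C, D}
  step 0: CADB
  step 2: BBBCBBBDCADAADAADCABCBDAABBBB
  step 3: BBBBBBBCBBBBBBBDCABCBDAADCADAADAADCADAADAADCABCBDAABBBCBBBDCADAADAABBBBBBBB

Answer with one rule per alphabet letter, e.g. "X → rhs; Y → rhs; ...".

  step 2 ⇒ step 3: BBBCBBBDCADAADAADCABCBDAABBBB ⇒ BB·BB·BB·BCB·BB·BB·BB·DCA·BCB·DAA·DCA·DAA·DAA·DCA·DAA·DAA·DCA·BCB·DAA·BB·BCB·BB·DCA·DAA·DAA·BB·BB·BB·BB
    A ↦ DAA
    B ↦ BB
    C ↦ BCB
    D ↦ DCA

A->DAA, B->BB, C->BCB, D->DCA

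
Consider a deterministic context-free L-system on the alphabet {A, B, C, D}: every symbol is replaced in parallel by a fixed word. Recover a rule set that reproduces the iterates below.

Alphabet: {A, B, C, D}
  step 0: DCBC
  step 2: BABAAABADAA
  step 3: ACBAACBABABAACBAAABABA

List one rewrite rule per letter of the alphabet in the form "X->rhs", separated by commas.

  step 2 ⇒ step 3: BABAAABADAA ⇒ AC·BA·AC·BA·BA·BA·AC·BA·AA·BA·BA
    A ↦ BA
    B ↦ AC
    D ↦ AA
    C ↦ D  (constrained at step 0)

A->BA, B->AC, C->D, D->AA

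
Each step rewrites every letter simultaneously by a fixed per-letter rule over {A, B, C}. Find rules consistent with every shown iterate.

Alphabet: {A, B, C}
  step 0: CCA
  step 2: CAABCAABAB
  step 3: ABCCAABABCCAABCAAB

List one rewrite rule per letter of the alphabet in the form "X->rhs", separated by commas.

  step 2 ⇒ step 3: CAABCAABAB ⇒ AB·C·C·AAB·AB·C·C·AAB·C·AAB
    A ↦ C
    B ↦ AAB
    C ↦ AB

A->C, B->AAB, C->AB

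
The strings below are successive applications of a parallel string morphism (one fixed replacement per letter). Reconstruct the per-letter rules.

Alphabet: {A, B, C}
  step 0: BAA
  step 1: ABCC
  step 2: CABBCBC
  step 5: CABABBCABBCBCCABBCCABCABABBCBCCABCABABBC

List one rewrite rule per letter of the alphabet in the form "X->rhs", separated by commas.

A->C, B->AB, C->BC

  step 1 ⇒ step 2: ABCC ⇒ C·AB·BC·BC
    A ↦ C
    B ↦ AB
    C ↦ BC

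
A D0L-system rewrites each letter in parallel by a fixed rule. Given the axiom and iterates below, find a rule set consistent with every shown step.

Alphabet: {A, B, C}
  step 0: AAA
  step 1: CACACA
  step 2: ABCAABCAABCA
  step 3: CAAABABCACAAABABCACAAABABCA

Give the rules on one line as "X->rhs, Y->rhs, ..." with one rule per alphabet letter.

A->CA, B->AAB, C->AB

  step 2 ⇒ step 3: ABCAABCAABCA ⇒ CA·AAB·AB·CA·CA·AAB·AB·CA·CA·AAB·AB·CA
    A ↦ CA
    B ↦ AAB
    C ↦ AB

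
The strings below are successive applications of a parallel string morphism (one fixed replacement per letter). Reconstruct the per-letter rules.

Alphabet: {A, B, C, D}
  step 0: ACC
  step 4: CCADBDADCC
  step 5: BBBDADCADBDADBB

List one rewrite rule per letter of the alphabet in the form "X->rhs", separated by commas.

  step 4 ⇒ step 5: CCADBDADCC ⇒ B·B·BD·AD·C·AD·BD·AD·B·B
    A ↦ BD
    B ↦ C
    C ↦ B
    D ↦ AD

A->BD, B->C, C->B, D->AD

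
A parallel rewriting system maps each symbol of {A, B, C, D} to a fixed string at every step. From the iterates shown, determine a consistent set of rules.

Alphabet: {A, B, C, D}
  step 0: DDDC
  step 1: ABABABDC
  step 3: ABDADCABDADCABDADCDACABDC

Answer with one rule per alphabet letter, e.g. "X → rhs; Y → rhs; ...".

A->DA, B->C, C->DC, D->AB

  step 0 ⇒ step 1: DDDC ⇒ AB·AB·AB·DC
    C ↦ DC
    D ↦ AB
    A ↦ DA  (constrained at step 1)
    B ↦ C  (constrained at step 1)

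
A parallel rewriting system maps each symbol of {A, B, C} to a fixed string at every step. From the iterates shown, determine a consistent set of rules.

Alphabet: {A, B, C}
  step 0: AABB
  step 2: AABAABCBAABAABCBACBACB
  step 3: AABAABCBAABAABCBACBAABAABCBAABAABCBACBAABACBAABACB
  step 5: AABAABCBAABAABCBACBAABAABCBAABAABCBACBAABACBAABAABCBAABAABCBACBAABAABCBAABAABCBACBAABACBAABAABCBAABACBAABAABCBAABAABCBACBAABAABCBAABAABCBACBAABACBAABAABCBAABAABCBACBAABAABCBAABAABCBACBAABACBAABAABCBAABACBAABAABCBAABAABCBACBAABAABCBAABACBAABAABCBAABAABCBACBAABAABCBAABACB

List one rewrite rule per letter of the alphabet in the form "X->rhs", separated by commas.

  step 2 ⇒ step 3: AABAABCBAABAABCBACBACB ⇒ AAB·AAB·CB·AAB·AAB·CB·A·CB·AAB·AAB·CB·AAB·AAB·CB·A·CB·AAB·A·CB·AAB·A·CB
    A ↦ AAB
    B ↦ CB
    C ↦ A

A->AAB, B->CB, C->A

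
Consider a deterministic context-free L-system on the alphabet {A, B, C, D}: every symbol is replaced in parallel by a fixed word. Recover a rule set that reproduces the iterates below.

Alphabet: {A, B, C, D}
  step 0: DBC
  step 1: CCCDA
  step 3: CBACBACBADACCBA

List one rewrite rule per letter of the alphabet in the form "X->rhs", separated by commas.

  step 0 ⇒ step 1: DBC ⇒ C·CC·DA
    B ↦ CC
    C ↦ DA
    D ↦ C
    A ↦ BA  (constrained at step 1)

A->BA, B->CC, C->DA, D->C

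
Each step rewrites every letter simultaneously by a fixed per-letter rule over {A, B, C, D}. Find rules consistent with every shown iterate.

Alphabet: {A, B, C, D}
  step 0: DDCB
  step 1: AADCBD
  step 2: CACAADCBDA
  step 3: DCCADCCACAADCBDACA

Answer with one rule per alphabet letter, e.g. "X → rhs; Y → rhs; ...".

  step 2 ⇒ step 3: CACAADCBDA ⇒ DC·CA·DC·CA·CA·A·DC·BD·A·CA
    A ↦ CA
    B ↦ BD
    C ↦ DC
    D ↦ A

A->CA, B->BD, C->DC, D->A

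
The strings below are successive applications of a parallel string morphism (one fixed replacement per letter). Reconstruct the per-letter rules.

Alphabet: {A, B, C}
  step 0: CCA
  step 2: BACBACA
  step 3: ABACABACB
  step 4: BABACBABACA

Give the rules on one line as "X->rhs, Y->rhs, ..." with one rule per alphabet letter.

  step 3 ⇒ step 4: ABACABACB ⇒ B·A·B·AC·B·A·B·AC·A
    A ↦ B
    B ↦ A
    C ↦ AC

A->B, B->A, C->AC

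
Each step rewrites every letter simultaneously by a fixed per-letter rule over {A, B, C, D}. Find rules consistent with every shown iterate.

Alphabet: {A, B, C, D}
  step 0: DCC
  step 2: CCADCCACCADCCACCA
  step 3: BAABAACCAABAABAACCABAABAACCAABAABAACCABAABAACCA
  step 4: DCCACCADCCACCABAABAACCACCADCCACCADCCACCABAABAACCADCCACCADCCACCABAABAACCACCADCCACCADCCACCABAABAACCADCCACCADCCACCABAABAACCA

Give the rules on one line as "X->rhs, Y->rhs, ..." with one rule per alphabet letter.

A->CCA, B->D, C->BAA, D->A

  step 3 ⇒ step 4: BAABAACCAABAABAACCABAABAACCAABAABAACCABAABAACCA ⇒ D·CCA·CCA·D·CCA·CCA·BAA·BAA·CCA·CCA·D·CCA·CCA·D·CCA·CCA·BAA·BAA·CCA·D·CCA·CCA·D·CCA·CCA·BAA·BAA·CCA·CCA·D·CCA·CCA·D·CCA·CCA·BAA·BAA·CCA·D·CCA·CCA·D·CCA·CCA·BAA·BAA·CCA
    A ↦ CCA
    B ↦ D
    C ↦ BAA
  step 2 ⇒ step 3: CCADCCACCADCCACCA ⇒ BAA·BAA·CCA·A·BAA·BAA·CCA·BAA·BAA·CCA·A·BAA·BAA·CCA·BAA·BAA·CCA
    D ↦ A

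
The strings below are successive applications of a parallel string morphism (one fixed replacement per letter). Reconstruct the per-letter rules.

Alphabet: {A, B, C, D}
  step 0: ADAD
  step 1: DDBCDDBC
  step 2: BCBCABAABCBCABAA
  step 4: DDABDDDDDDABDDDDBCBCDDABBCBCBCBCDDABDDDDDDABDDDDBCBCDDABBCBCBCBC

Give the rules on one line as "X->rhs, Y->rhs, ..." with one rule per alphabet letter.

  step 1 ⇒ step 2: DDBCDDBC ⇒ BC·BC·AB·AA·BC·BC·AB·AA
    B ↦ AB
    C ↦ AA
    D ↦ BC
  step 0 ⇒ step 1: ADAD ⇒ DD·BC·DD·BC
    A ↦ DD

A->DD, B->AB, C->AA, D->BC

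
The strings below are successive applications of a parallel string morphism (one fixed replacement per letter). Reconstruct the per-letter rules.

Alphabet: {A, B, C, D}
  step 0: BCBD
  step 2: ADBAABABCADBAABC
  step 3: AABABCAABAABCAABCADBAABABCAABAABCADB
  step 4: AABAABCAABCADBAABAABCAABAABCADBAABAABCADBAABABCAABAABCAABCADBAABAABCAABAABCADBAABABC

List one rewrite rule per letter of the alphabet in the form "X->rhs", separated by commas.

A->AAB, B->C, C->ADB, D->AB

  step 3 ⇒ step 4: AABABCAABAABCAABCADBAABABCAABAABCADB ⇒ AAB·AAB·C·AAB·C·ADB·AAB·AAB·C·AAB·AAB·C·ADB·AAB·AAB·C·ADB·AAB·AB·C·AAB·AAB·C·AAB·C·ADB·AAB·AAB·C·AAB·AAB·C·ADB·AAB·AB·C
    A ↦ AAB
    B ↦ C
    C ↦ ADB
    D ↦ AB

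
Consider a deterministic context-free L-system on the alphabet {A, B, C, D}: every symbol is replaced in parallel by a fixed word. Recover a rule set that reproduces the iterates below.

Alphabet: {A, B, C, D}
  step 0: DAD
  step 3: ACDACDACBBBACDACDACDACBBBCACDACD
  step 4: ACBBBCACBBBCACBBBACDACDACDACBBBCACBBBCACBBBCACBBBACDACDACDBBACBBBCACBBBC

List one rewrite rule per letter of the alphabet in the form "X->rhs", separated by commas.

  step 3 ⇒ step 4: ACDACDACBBBACDACDACDACBBBCACDACD ⇒ ACB·BB·C·ACB·BB·C·ACB·BB·ACD·ACD·ACD·ACB·BB·C·ACB·BB·C·ACB·BB·C·ACB·BB·ACD·ACD·ACD·BB·ACB·BB·C·ACB·BB·C
    A ↦ ACB
    B ↦ ACD
    C ↦ BB
    D ↦ C

A->ACB, B->ACD, C->BB, D->C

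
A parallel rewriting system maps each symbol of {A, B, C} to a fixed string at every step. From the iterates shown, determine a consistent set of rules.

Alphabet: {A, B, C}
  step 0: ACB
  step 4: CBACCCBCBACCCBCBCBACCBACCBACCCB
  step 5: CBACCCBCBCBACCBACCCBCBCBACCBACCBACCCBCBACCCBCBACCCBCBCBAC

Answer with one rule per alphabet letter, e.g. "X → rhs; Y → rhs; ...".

  step 4 ⇒ step 5: CBACCCBCBACCCBCBCBACCBACCBACCCB ⇒ CB·AC·C·CB·CB·CB·AC·CB·AC·C·CB·CB·CB·AC·CB·AC·CB·AC·C·CB·CB·AC·C·CB·CB·AC·C·CB·CB·CB·AC
    A ↦ C
    B ↦ AC
    C ↦ CB

A->C, B->AC, C->CB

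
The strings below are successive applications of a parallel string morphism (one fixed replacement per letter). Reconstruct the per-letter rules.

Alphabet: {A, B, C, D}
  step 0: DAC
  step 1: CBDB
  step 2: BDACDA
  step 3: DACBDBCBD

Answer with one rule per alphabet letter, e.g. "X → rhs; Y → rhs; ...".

  step 2 ⇒ step 3: BDACDA ⇒ DA·C·BD·B·C·BD
    A ↦ BD
    B ↦ DA
    C ↦ B
    D ↦ C

A->BD, B->DA, C->B, D->C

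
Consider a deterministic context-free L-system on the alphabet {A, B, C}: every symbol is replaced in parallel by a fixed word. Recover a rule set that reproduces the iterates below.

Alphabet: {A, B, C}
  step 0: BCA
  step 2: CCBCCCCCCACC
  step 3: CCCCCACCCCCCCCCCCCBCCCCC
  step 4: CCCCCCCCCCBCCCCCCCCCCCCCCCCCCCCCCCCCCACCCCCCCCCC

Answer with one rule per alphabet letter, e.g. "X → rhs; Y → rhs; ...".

A->BC, B->CA, C->CC

  step 3 ⇒ step 4: CCCCCACCCCCCCCCCCCBCCCCC ⇒ CC·CC·CC·CC·CC·BC·CC·CC·CC·CC·CC·CC·CC·CC·CC·CC·CC·CC·CA·CC·CC·CC·CC·CC
    A ↦ BC
    B ↦ CA
    C ↦ CC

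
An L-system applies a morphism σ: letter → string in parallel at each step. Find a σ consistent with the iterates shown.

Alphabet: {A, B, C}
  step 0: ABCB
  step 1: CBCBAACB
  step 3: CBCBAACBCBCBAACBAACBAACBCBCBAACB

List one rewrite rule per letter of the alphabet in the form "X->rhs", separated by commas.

  step 0 ⇒ step 1: ABCB ⇒ CB·CB·AA·CB
    A ↦ CB
    B ↦ CB
    C ↦ AA

A->CB, B->CB, C->AA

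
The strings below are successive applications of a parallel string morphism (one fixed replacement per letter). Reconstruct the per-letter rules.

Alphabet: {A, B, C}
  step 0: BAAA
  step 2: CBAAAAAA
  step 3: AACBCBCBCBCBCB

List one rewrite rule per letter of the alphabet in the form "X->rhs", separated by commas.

  step 2 ⇒ step 3: CBAAAAAA ⇒ A·A·CB·CB·CB·CB·CB·CB
    A ↦ CB
    B ↦ A
    C ↦ A

A->CB, B->A, C->A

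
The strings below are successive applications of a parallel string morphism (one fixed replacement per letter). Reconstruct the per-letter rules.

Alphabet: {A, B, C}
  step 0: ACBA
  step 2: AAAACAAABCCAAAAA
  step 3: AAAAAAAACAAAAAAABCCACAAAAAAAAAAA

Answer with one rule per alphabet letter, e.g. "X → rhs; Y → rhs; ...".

  step 2 ⇒ step 3: AAAACAAABCCAAAAA ⇒ AA·AA·AA·AA·CA·AA·AA·AA·BC·CA·CA·AA·AA·AA·AA·AA
    A ↦ AA
    B ↦ BC
    C ↦ CA

A->AA, B->BC, C->CA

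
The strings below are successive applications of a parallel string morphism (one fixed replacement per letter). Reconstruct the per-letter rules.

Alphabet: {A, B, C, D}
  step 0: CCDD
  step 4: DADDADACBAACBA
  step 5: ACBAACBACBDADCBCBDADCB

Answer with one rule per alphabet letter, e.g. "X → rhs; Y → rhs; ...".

A->CB, B->AD, C->D, D->A

  step 4 ⇒ step 5: DADDADACBAACBA ⇒ A·CB·A·A·CB·A·CB·D·AD·CB·CB·D·AD·CB
    A ↦ CB
    B ↦ AD
    C ↦ D
    D ↦ A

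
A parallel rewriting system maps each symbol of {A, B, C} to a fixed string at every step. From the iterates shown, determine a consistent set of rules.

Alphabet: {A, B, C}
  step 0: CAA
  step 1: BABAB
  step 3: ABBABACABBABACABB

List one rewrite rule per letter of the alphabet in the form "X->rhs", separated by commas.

A->AB, B->AC, C->B

  step 0 ⇒ step 1: CAA ⇒ B·AB·AB
    A ↦ AB
    C ↦ B
    B ↦ AC  (constrained at step 1)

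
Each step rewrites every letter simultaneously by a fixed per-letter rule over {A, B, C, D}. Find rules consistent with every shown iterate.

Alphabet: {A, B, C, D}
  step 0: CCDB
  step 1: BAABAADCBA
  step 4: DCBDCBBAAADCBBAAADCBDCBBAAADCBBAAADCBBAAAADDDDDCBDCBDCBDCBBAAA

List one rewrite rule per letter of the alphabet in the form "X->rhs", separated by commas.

A->D, B->A, C->BAA, D->DCB

  step 0 ⇒ step 1: CCDB ⇒ BAA·BAA·DCB·A
    B ↦ A
    C ↦ BAA
    D ↦ DCB
    A ↦ D  (constrained at step 1)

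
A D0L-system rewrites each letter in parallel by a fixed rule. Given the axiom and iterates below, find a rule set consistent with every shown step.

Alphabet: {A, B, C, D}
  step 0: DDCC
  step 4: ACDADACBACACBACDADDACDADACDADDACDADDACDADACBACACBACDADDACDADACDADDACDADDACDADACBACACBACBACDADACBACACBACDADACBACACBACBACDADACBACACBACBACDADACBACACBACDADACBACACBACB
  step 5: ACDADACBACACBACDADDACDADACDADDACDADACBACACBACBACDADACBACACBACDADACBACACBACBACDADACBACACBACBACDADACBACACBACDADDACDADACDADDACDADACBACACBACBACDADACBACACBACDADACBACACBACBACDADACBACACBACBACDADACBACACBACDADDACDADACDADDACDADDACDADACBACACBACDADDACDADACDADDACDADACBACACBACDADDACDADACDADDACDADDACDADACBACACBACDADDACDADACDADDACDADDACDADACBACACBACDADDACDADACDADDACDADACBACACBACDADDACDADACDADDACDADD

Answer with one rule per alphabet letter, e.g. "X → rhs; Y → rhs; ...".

  step 4 ⇒ step 5: ACDADACBACACBACDADDACDADACDADDACDADDACDADACBACACBACDADDACDADACDADDACDADDACDADACBACACBACBACDADACBACACBACDADACBACACBACBACDADACBACACBACBACDADACBACACBACDADACBACACBACB ⇒ AC·DAD·ACB·AC·ACB·AC·DAD·D·AC·DAD·AC·DAD·D·AC·DAD·ACB·AC·ACB·ACB·AC·DAD·ACB·AC·ACB·AC·DAD·ACB·AC·ACB·ACB·AC·DAD·ACB·AC·ACB·ACB·AC·DAD·ACB·AC·ACB·AC·DAD·D·AC·DAD·AC·DAD·D·AC·DAD·ACB·AC·ACB·ACB·AC·DAD·ACB·AC·ACB·AC·DAD·ACB·AC·ACB·ACB·AC·DAD·ACB·AC·ACB·ACB·AC·DAD·ACB·AC·ACB·AC·DAD·D·AC·DAD·AC·DAD·D·AC·DAD·D·AC·DAD·ACB·AC·ACB·AC·DAD·D·AC·DAD·AC·DAD·D·AC·DAD·ACB·AC·ACB·AC·DAD·D·AC·DAD·AC·DAD·D·AC·DAD·D·AC·DAD·ACB·AC·ACB·AC·DAD·D·AC·DAD·AC·DAD·D·AC·DAD·D·AC·DAD·ACB·AC·ACB·AC·DAD·D·AC·DAD·AC·DAD·D·AC·DAD·ACB·AC·ACB·AC·DAD·D·AC·DAD·AC·DAD·D·AC·DAD·D
    A ↦ AC
    B ↦ D
    C ↦ DAD
    D ↦ ACB

A->AC, B->D, C->DAD, D->ACB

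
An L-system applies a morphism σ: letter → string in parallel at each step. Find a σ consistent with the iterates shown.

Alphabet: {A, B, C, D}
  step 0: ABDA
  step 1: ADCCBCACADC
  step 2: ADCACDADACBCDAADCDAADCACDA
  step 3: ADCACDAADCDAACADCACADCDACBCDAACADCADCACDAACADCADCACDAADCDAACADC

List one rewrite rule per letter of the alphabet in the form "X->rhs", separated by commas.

A->ADC, B->CBC, C->DA, D->AC

  step 2 ⇒ step 3: ADCACDADACBCDAADCDAADCACDA ⇒ ADC·AC·DA·ADC·DA·AC·ADC·AC·ADC·DA·CBC·DA·AC·ADC·ADC·AC·DA·AC·ADC·ADC·AC·DA·ADC·DA·AC·ADC
    A ↦ ADC
    B ↦ CBC
    C ↦ DA
    D ↦ AC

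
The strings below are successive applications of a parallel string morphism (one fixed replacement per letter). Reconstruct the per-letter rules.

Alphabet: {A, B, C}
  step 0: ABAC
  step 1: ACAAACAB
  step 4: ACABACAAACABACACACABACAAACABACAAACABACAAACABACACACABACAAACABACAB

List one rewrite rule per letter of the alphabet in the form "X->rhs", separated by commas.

A->AC, B->AA, C->AB

  step 0 ⇒ step 1: ABAC ⇒ AC·AA·AC·AB
    A ↦ AC
    B ↦ AA
    C ↦ AB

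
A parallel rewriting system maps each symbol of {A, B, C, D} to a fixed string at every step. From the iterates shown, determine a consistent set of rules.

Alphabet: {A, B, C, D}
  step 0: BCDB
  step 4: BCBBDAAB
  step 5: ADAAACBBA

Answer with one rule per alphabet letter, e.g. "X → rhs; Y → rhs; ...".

A->B, B->A, C->DA, D->C

  step 4 ⇒ step 5: BCBBDAAB ⇒ A·DA·A·A·C·B·B·A
    A ↦ B
    B ↦ A
    C ↦ DA
    D ↦ C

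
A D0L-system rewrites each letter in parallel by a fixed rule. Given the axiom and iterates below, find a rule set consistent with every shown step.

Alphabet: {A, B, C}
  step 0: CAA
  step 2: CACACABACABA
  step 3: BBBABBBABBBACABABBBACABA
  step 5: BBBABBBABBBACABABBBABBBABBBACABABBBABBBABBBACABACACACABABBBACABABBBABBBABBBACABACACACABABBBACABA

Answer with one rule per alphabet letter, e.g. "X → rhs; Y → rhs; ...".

  step 2 ⇒ step 3: CACACABACABA ⇒ BB·BA·BB·BA·BB·BA·CA·BA·BB·BA·CA·BA
    A ↦ BA
    B ↦ CA
    C ↦ BB

A->BA, B->CA, C->BB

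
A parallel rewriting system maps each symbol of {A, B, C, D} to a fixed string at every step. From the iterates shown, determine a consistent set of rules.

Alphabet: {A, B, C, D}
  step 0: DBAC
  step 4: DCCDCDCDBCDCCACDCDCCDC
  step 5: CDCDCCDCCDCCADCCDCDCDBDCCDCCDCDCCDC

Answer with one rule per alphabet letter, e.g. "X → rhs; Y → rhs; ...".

  step 4 ⇒ step 5: DCCDCDCDBCDCCACDCDCCDC ⇒ C·DC·DC·C·DC·C·DC·C·A·DC·C·DC·DC·DB·DC·C·DC·C·DC·DC·C·DC
    A ↦ DB
    B ↦ A
    C ↦ DC
    D ↦ C

A->DB, B->A, C->DC, D->C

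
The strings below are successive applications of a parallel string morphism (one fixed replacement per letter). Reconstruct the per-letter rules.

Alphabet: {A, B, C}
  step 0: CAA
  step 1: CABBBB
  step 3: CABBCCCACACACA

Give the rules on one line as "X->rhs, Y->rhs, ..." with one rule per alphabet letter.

  step 0 ⇒ step 1: CAA ⇒ CA·BB·BB
    A ↦ BB
    C ↦ CA
    B ↦ C  (constrained at step 1)

A->BB, B->C, C->CA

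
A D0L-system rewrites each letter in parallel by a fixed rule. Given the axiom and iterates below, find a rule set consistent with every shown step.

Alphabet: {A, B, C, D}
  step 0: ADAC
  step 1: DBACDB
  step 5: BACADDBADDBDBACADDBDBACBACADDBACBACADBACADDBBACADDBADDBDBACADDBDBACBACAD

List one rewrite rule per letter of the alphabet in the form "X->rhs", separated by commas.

A->D, B->AD, C->B, D->BAC

  step 0 ⇒ step 1: ADAC ⇒ D·BAC·D·B
    A ↦ D
    C ↦ B
    D ↦ BAC
    B ↦ AD  (constrained at step 1)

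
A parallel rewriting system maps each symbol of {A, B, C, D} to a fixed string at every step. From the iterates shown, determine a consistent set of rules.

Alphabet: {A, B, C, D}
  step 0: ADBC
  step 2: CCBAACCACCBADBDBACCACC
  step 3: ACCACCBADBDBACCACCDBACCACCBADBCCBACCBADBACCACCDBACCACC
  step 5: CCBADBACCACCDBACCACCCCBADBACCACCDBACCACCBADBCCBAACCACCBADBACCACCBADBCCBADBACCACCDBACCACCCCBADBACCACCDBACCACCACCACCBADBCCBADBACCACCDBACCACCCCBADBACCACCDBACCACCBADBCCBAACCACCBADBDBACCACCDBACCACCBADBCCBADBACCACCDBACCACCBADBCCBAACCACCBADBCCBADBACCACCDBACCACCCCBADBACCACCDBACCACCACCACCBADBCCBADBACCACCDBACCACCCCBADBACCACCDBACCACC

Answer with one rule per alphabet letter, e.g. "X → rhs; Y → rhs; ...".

A->DB, B->BA, C->ACC, D->CC

  step 2 ⇒ step 3: CCBAACCACCBADBDBACCACC ⇒ ACC·ACC·BA·DB·DB·ACC·ACC·DB·ACC·ACC·BA·DB·CC·BA·CC·BA·DB·ACC·ACC·DB·ACC·ACC
    A ↦ DB
    B ↦ BA
    C ↦ ACC
    D ↦ CC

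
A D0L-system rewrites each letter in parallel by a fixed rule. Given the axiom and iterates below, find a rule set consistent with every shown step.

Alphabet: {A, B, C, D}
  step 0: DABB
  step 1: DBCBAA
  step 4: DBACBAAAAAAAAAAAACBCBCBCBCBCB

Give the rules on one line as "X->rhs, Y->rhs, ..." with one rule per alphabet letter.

  step 0 ⇒ step 1: DABB ⇒ DB·CB·A·A
    A ↦ CB
    B ↦ A
    D ↦ DB
    C ↦ AA  (constrained at step 1)

A->CB, B->A, C->AA, D->DB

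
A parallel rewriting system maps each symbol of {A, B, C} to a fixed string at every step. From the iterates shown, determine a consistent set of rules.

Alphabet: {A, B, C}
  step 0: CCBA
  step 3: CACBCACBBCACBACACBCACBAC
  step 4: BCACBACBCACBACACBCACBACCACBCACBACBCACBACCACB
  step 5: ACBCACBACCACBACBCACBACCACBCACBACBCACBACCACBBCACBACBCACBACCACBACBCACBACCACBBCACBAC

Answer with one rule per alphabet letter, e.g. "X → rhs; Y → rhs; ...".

  step 4 ⇒ step 5: BCACBACBCACBACACBCACBACCACBCACBACBCACBACCACB ⇒ AC·B·CAC·B·AC·CAC·B·AC·B·CAC·B·AC·CAC·B·CAC·B·AC·B·CAC·B·AC·CAC·B·B·CAC·B·AC·B·CAC·B·AC·CAC·B·AC·B·CAC·B·AC·CAC·B·B·CAC·B·AC
    A ↦ CAC
    B ↦ AC
    C ↦ B

A->CAC, B->AC, C->B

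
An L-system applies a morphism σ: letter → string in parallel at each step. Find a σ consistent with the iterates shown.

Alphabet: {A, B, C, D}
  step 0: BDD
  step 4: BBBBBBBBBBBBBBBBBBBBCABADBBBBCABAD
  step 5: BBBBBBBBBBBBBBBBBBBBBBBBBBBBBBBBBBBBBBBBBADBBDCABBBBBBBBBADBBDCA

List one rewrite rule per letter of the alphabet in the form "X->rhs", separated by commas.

A->D, B->BB, C->BA, D->CA

  step 4 ⇒ step 5: BBBBBBBBBBBBBBBBBBBBCABADBBBBCABAD ⇒ BB·BB·BB·BB·BB·BB·BB·BB·BB·BB·BB·BB·BB·BB·BB·BB·BB·BB·BB·BB·BA·D·BB·D·CA·BB·BB·BB·BB·BA·D·BB·D·CA
    A ↦ D
    B ↦ BB
    C ↦ BA
    D ↦ CA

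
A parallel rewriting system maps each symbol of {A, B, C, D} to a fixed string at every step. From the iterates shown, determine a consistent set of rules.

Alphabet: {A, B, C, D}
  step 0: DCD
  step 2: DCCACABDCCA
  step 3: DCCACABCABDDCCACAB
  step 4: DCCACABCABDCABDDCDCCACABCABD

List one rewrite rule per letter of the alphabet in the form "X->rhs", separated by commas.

A->B, B->D, C->CA, D->DC

  step 3 ⇒ step 4: DCCACABCABDDCCACAB ⇒ DC·CA·CA·B·CA·B·D·CA·B·D·DC·DC·CA·CA·B·CA·B·D
    A ↦ B
    B ↦ D
    C ↦ CA
    D ↦ DC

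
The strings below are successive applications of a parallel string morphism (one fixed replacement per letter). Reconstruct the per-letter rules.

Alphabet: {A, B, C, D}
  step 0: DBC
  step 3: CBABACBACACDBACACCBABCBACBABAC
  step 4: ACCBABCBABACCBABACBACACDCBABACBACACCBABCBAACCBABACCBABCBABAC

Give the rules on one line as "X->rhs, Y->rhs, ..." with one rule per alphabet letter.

A->B, B->CBA, C->AC, D->ACD

  step 3 ⇒ step 4: CBABACBACACDBACACCBABCBACBABAC ⇒ AC·CBA·B·CBA·B·AC·CBA·B·AC·B·AC·ACD·CBA·B·AC·B·AC·AC·CBA·B·CBA·AC·CBA·B·AC·CBA·B·CBA·B·AC
    A ↦ B
    B ↦ CBA
    C ↦ AC
    D ↦ ACD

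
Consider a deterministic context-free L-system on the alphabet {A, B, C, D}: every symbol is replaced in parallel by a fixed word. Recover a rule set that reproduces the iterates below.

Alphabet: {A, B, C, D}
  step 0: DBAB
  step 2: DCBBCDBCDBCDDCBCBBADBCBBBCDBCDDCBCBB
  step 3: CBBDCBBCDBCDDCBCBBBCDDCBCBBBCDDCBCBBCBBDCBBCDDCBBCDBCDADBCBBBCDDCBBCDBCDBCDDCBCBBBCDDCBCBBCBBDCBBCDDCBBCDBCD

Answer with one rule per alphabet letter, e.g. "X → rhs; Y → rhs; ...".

  step 2 ⇒ step 3: DCBBCDBCDBCDDCBCBBADBCBBBCDBCDDCBCBB ⇒ CBB·DCB·BCD·BCD·DCB·CBB·BCD·DCB·CBB·BCD·DCB·CBB·CBB·DCB·BCD·DCB·BCD·BCD·ADB·CBB·BCD·DCB·BCD·BCD·BCD·DCB·CBB·BCD·DCB·CBB·CBB·DCB·BCD·DCB·BCD·BCD
    A ↦ ADB
    B ↦ BCD
    C ↦ DCB
    D ↦ CBB

A->ADB, B->BCD, C->DCB, D->CBB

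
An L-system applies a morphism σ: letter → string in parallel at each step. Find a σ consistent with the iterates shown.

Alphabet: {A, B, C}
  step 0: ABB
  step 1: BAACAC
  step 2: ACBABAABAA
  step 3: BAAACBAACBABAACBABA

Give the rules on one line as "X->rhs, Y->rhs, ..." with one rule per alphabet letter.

  step 2 ⇒ step 3: ACBABAABAA ⇒ BA·A·AC·BA·AC·BA·BA·AC·BA·BA
    A ↦ BA
    B ↦ AC
    C ↦ A

A->BA, B->AC, C->A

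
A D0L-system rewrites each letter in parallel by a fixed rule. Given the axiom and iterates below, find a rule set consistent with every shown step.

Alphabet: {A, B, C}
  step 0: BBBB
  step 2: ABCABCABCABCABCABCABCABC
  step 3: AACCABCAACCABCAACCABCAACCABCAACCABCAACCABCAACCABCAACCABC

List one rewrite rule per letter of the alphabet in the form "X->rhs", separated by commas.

A->AA, B->CC, C->ABC

  step 2 ⇒ step 3: ABCABCABCABCABCABCABCABC ⇒ AA·CC·ABC·AA·CC·ABC·AA·CC·ABC·AA·CC·ABC·AA·CC·ABC·AA·CC·ABC·AA·CC·ABC·AA·CC·ABC
    A ↦ AA
    B ↦ CC
    C ↦ ABC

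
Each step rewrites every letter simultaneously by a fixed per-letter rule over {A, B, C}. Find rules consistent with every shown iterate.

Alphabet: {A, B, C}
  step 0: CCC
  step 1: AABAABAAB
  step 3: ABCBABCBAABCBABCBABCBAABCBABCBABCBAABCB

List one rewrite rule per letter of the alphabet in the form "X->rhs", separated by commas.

A->AB, B->CB, C->AAB

  step 0 ⇒ step 1: CCC ⇒ AAB·AAB·AAB
    C ↦ AAB
    A ↦ AB  (constrained at step 1)
    B ↦ CB  (constrained at step 1)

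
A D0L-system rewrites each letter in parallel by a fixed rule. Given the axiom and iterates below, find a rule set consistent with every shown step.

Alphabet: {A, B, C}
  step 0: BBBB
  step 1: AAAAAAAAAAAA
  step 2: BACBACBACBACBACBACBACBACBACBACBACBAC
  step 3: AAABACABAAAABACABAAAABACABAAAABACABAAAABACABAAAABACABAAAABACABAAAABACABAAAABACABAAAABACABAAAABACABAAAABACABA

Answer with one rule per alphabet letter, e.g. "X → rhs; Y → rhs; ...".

  step 2 ⇒ step 3: BACBACBACBACBACBACBACBACBACBACBACBAC ⇒ AAA·BAC·ABA·AAA·BAC·ABA·AAA·BAC·ABA·AAA·BAC·ABA·AAA·BAC·ABA·AAA·BAC·ABA·AAA·BAC·ABA·AAA·BAC·ABA·AAA·BAC·ABA·AAA·BAC·ABA·AAA·BAC·ABA·AAA·BAC·ABA
    A ↦ BAC
    B ↦ AAA
    C ↦ ABA

A->BAC, B->AAA, C->ABA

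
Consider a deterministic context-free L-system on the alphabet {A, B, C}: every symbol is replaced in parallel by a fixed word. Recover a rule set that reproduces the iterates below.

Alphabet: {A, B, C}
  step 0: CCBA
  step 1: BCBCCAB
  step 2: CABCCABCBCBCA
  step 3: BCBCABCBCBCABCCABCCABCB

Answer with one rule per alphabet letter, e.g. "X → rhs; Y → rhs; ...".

A->B, B->CA, C->BC

  step 2 ⇒ step 3: CABCCABCBCBCA ⇒ BC·B·CA·BC·BC·B·CA·BC·CA·BC·CA·BC·B
    A ↦ B
    B ↦ CA
    C ↦ BC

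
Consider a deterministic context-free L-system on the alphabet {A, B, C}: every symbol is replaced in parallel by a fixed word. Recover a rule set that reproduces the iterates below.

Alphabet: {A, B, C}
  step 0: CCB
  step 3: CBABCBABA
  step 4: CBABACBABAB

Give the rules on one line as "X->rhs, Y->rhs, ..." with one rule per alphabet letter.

A->B, B->A, C->CB

  step 3 ⇒ step 4: CBABCBABA ⇒ CB·A·B·A·CB·A·B·A·B
    A ↦ B
    B ↦ A
    C ↦ CB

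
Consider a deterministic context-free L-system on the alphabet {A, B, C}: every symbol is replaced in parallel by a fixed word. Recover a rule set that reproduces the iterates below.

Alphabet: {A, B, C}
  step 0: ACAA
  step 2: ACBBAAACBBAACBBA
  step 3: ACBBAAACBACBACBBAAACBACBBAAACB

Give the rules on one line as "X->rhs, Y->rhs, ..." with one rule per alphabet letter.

  step 2 ⇒ step 3: ACBBAAACBBAACBBA ⇒ ACB·B·A·A·ACB·ACB·ACB·B·A·A·ACB·ACB·B·A·A·ACB
    A ↦ ACB
    B ↦ A
    C ↦ B

A->ACB, B->A, C->B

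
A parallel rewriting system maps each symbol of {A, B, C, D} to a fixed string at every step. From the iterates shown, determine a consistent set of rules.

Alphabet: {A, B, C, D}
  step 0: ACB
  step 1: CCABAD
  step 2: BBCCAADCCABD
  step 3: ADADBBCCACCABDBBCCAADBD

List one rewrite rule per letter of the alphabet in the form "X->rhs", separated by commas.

A->CCA, B->AD, C->B, D->BD

  step 2 ⇒ step 3: BBCCAADCCABD ⇒ AD·AD·B·B·CCA·CCA·BD·B·B·CCA·AD·BD
    A ↦ CCA
    B ↦ AD
    C ↦ B
    D ↦ BD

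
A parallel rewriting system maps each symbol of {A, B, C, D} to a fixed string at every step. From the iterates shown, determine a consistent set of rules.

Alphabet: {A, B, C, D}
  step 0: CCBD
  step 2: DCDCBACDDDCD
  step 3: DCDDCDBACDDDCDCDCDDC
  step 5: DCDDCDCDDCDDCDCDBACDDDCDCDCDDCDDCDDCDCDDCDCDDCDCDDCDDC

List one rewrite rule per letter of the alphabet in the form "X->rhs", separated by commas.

A->D, B->BAC, C->D, D->DC

  step 2 ⇒ step 3: DCDCBACDDDCD ⇒ DC·D·DC·D·BAC·D·D·DC·DC·DC·D·DC
    A ↦ D
    B ↦ BAC
    C ↦ D
    D ↦ DC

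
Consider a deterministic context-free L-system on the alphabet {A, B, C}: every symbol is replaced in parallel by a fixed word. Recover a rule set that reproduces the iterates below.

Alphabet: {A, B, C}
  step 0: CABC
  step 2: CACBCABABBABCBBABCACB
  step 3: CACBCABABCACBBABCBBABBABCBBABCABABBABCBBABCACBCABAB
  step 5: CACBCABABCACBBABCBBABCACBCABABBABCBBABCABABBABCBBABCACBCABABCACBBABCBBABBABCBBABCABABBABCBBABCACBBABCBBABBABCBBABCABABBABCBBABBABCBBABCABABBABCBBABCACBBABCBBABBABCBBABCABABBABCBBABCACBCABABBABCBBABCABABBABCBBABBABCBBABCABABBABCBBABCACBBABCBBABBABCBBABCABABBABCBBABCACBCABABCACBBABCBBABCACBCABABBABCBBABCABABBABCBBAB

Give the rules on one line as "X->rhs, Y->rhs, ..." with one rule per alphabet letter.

A->CB, B->BAB, C->CA

  step 2 ⇒ step 3: CACBCABABBABCBBABCACB ⇒ CA·CB·CA·BAB·CA·CB·BAB·CB·BAB·BAB·CB·BAB·CA·BAB·BAB·CB·BAB·CA·CB·CA·BAB
    A ↦ CB
    B ↦ BAB
    C ↦ CA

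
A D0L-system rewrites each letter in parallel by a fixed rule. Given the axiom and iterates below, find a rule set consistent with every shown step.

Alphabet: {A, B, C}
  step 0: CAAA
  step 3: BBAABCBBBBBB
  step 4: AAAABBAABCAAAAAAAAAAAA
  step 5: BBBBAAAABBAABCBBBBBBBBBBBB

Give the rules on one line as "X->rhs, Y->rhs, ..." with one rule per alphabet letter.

  step 4 ⇒ step 5: AAAABBAABCAAAAAAAAAAAA ⇒ B·B·B·B·AA·AA·B·B·AA·BC·B·B·B·B·B·B·B·B·B·B·B·B
    A ↦ B
    B ↦ AA
    C ↦ BC

A->B, B->AA, C->BC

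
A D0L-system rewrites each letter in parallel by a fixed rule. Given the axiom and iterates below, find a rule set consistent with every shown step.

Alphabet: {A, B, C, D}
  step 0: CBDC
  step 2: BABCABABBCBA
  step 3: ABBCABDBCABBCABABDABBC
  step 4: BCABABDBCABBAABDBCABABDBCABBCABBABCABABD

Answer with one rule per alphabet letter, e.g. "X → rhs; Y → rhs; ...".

A->BC, B->AB, C->D, D->BA

  step 3 ⇒ step 4: ABBCABDBCABBCABABDABBC ⇒ BC·AB·AB·D·BC·AB·BA·AB·D·BC·AB·AB·D·BC·AB·BC·AB·BA·BC·AB·AB·D
    A ↦ BC
    B ↦ AB
    C ↦ D
    D ↦ BA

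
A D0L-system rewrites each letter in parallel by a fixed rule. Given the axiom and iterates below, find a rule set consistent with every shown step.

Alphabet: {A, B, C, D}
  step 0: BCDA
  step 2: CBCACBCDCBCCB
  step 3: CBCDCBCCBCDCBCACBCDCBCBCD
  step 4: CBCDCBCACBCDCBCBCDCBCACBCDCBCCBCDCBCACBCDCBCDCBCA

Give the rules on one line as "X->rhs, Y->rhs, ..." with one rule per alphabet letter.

  step 3 ⇒ step 4: CBCDCBCCBCDCBCACBCDCBCBCD ⇒ CB·CD·CB·CA·CB·CD·CB·CB·CD·CB·CA·CB·CD·CB·C·CB·CD·CB·CA·CB·CD·CB·CD·CB·CA
    A ↦ C
    B ↦ CD
    C ↦ CB
    D ↦ CA

A->C, B->CD, C->CB, D->CA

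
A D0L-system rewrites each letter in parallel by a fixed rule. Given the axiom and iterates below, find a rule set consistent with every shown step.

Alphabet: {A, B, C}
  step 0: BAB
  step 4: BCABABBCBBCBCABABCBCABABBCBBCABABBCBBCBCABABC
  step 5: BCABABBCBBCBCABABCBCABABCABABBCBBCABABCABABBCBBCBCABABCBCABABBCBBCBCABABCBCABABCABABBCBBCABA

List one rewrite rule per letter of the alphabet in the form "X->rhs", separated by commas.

A->B, B->BC, C->ABA

  step 4 ⇒ step 5: BCABABBCBBCBCABABCBCABABBCBBCABABBCBBCBCABABC ⇒ BC·ABA·B·BC·B·BC·BC·ABA·BC·BC·ABA·BC·ABA·B·BC·B·BC·ABA·BC·ABA·B·BC·B·BC·BC·ABA·BC·BC·ABA·B·BC·B·BC·BC·ABA·BC·BC·ABA·BC·ABA·B·BC·B·BC·ABA
    A ↦ B
    B ↦ BC
    C ↦ ABA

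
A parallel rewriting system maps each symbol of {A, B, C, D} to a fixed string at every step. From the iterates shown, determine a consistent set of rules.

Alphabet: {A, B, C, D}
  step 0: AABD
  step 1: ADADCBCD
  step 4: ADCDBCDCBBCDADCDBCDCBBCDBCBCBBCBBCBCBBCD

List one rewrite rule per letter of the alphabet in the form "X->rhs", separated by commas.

A->AD, B->CB, C->B, D->CD

  step 0 ⇒ step 1: AABD ⇒ AD·AD·CB·CD
    A ↦ AD
    B ↦ CB
    D ↦ CD
    C ↦ B  (constrained at step 1)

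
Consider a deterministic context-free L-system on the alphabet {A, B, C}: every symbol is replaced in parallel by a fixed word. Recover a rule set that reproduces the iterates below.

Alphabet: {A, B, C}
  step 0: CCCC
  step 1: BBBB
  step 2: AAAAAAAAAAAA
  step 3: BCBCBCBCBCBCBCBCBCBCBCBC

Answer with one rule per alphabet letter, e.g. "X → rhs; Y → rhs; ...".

A->BC, B->AAA, C->B

  step 2 ⇒ step 3: AAAAAAAAAAAA ⇒ BC·BC·BC·BC·BC·BC·BC·BC·BC·BC·BC·BC
    A ↦ BC
  step 1 ⇒ step 2: BBBB ⇒ AAA·AAA·AAA·AAA
    B ↦ AAA
  step 0 ⇒ step 1: CCCC ⇒ B·B·B·B
    C ↦ B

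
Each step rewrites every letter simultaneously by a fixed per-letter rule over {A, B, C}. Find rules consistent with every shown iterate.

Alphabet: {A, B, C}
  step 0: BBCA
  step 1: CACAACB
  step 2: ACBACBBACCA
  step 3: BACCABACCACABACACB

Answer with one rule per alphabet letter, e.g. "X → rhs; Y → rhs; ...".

  step 2 ⇒ step 3: ACBACBBACCA ⇒ B·AC·CA·B·AC·CA·CA·B·AC·AC·B
    A ↦ B
    B ↦ CA
    C ↦ AC

A->B, B->CA, C->AC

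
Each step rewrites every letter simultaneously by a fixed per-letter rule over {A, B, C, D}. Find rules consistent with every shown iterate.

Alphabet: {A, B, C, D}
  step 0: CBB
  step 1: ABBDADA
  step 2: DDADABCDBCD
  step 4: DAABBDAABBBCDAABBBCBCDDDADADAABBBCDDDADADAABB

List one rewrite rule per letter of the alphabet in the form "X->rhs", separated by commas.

A->D, B->DA, C->ABB, D->BC

  step 1 ⇒ step 2: ABBDADA ⇒ D·DA·DA·BC·D·BC·D
    A ↦ D
    B ↦ DA
    D ↦ BC
  step 0 ⇒ step 1: CBB ⇒ ABB·DA·DA
    C ↦ ABB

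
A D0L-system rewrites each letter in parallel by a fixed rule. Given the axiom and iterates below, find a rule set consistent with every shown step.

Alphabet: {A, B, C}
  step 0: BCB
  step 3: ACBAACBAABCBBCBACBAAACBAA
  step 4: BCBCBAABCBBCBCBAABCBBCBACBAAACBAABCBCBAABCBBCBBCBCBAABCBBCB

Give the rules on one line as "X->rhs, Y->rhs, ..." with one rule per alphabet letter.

A->BCB, B->A, C->CBA

  step 3 ⇒ step 4: ACBAACBAABCBBCBACBAAACBAA ⇒ BCB·CBA·A·BCB·BCB·CBA·A·BCB·BCB·A·CBA·A·A·CBA·A·BCB·CBA·A·BCB·BCB·BCB·CBA·A·BCB·BCB
    A ↦ BCB
    B ↦ A
    C ↦ CBA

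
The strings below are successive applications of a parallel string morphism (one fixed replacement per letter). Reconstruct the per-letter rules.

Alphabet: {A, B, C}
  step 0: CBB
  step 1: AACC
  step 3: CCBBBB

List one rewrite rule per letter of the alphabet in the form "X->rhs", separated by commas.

  step 0 ⇒ step 1: CBB ⇒ AA·C·C
    B ↦ C
    C ↦ AA
    A ↦ B  (constrained at step 1)

A->B, B->C, C->AA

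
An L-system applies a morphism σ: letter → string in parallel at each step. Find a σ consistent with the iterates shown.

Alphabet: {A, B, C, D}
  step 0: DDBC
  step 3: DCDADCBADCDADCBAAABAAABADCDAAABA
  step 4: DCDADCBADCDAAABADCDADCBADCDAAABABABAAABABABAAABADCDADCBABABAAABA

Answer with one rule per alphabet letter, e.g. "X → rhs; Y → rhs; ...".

A->BA, B->AA, C->DA, D->DC

  step 3 ⇒ step 4: DCDADCBADCDADCBAAABAAABADCDAAABA ⇒ DC·DA·DC·BA·DC·DA·AA·BA·DC·DA·DC·BA·DC·DA·AA·BA·BA·BA·AA·BA·BA·BA·AA·BA·DC·DA·DC·BA·BA·BA·AA·BA
    A ↦ BA
    B ↦ AA
    C ↦ DA
    D ↦ DC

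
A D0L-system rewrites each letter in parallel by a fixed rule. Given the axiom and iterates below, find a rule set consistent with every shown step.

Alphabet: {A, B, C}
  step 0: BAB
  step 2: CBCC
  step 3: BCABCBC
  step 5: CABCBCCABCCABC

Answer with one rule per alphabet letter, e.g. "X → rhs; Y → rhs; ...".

  step 2 ⇒ step 3: CBCC ⇒ BC·A·BC·BC
    B ↦ A
    C ↦ BC
    A ↦ C  (constrained at step 0)

A->C, B->A, C->BC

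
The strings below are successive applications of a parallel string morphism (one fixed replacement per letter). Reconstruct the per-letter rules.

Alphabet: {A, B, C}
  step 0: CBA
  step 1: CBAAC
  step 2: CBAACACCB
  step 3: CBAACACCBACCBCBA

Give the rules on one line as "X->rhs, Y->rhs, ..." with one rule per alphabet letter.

  step 2 ⇒ step 3: CBAACACCB ⇒ CB·A·AC·AC·CB·AC·CB·CB·A
    A ↦ AC
    B ↦ A
    C ↦ CB

A->AC, B->A, C->CB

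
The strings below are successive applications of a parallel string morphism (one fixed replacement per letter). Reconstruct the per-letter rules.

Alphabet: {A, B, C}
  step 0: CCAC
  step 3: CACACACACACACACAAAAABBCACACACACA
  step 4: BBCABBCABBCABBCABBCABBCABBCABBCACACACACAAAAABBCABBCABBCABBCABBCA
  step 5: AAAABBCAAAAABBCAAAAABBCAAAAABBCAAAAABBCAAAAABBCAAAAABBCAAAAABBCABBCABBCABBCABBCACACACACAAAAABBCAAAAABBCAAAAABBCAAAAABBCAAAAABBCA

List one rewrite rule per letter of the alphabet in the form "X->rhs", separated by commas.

A->CA, B->AA, C->BB

  step 4 ⇒ step 5: BBCABBCABBCABBCABBCABBCABBCABBCACACACACAAAAABBCABBCABBCABBCABBCA ⇒ AA·AA·BB·CA·AA·AA·BB·CA·AA·AA·BB·CA·AA·AA·BB·CA·AA·AA·BB·CA·AA·AA·BB·CA·AA·AA·BB·CA·AA·AA·BB·CA·BB·CA·BB·CA·BB·CA·BB·CA·CA·CA·CA·CA·AA·AA·BB·CA·AA·AA·BB·CA·AA·AA·BB·CA·AA·AA·BB·CA·AA·AA·BB·CA
    A ↦ CA
    B ↦ AA
    C ↦ BB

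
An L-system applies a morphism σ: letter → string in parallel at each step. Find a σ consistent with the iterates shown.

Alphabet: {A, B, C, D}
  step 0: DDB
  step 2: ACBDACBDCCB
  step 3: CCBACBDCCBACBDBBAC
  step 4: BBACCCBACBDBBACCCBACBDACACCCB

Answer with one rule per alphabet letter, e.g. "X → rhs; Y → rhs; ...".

  step 3 ⇒ step 4: CCBACBDCCBACBDBBAC ⇒ B·B·AC·CC·B·AC·BD·B·B·AC·CC·B·AC·BD·AC·AC·CC·B
    A ↦ CC
    B ↦ AC
    C ↦ B
    D ↦ BD

A->CC, B->AC, C->B, D->BD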